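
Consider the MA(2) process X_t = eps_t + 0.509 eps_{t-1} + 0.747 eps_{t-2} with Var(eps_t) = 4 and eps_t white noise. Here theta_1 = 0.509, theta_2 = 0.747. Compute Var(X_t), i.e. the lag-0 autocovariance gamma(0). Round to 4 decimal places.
\gamma(0) = 7.2684

For an MA(q) process X_t = eps_t + sum_i theta_i eps_{t-i} with
Var(eps_t) = sigma^2, the variance is
  gamma(0) = sigma^2 * (1 + sum_i theta_i^2).
  sum_i theta_i^2 = (0.509)^2 + (0.747)^2 = 0.259081 + 0.558009 = 0.81709.
  gamma(0) = 4 * (1 + 0.81709) = 4 * 1.81709 = 7.26836, which rounds to 7.2684.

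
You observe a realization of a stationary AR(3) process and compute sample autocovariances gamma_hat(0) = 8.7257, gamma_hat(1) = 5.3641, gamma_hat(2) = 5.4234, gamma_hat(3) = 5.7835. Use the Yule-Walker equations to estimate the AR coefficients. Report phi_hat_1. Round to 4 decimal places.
\hat\phi_{1} = 0.2330

The Yule-Walker equations for an AR(p) process read, in matrix form,
  Gamma_p phi = r_p,   with   (Gamma_p)_{ij} = gamma(|i - j|),
                       (r_p)_i = gamma(i),   i,j = 1..p.
Substitute the sample gammas (Toeplitz matrix and right-hand side of size 3):
  Gamma_p = [[8.7257, 5.3641, 5.4234], [5.3641, 8.7257, 5.3641], [5.4234, 5.3641, 8.7257]]
  r_p     = [5.3641, 5.4234, 5.7835]
Written out (R1..R3):
  (R1) 8.7257 phi_1 + 5.3641 phi_2 + 5.4234 phi_3 = 5.3641
  (R2) 5.3641 phi_1 + 8.7257 phi_2 + 5.3641 phi_3 = 5.4234
  (R3) 5.4234 phi_1 + 5.3641 phi_2 + 8.7257 phi_3 = 5.7835
Gaussian elimination:
  R2 <- R2 - (5.3641/8.7257) R1 = R2 - (0.614747) R1:  5.428134 phi_2 + 2.03008 phi_3 = 2.125834
  R3 <- R3 - (5.4234/8.7257) R1 = R3 - (0.621543) R1:  2.03008 phi_2 + 5.354822 phi_3 = 2.44948
  R3 <- R3 - (2.03008/5.428134) R2 = R3 - (0.373992) R2:  4.595588 phi_3 = 1.654434
Back-substitution:
  phi_hat_3 = 1.654434 / 4.595588 = 0.360005
  phi_hat_2 = (2.125834 - (2.03008)(0.360005)) / 5.428134 = 0.256994
  phi_hat_1 = (5.3641 - (5.3641)(0.256994) - (5.4234)(0.360005)) / 8.7257 = 0.233003
So phi_hat = [0.2330, 0.2570, 0.3600].
Therefore phi_hat_1 = 0.2330.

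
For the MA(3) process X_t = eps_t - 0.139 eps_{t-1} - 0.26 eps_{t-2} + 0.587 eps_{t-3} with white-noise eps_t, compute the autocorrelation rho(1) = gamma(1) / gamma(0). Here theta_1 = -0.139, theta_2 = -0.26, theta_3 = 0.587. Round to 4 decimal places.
\rho(1) = -0.1785

For an MA(q) process with theta_0 = 1, the autocovariance is
  gamma(k) = sigma^2 * sum_{i=0..q-k} theta_i * theta_{i+k},
and rho(k) = gamma(k) / gamma(0). Sigma^2 cancels.
  numerator   = (1)*(-0.139) + (-0.139)*(-0.26) + (-0.26)*(0.587) = -0.25548.
  denominator = (1)^2 + (-0.139)^2 + (-0.26)^2 + (0.587)^2 = 1.43149.
  rho(1) = -0.25548 / 1.43149 = -0.1785.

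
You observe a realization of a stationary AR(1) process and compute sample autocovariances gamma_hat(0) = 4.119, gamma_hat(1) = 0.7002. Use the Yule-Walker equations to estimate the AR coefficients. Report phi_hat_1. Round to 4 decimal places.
\hat\phi_{1} = 0.1700

The Yule-Walker equations for an AR(p) process read, in matrix form,
  Gamma_p phi = r_p,   with   (Gamma_p)_{ij} = gamma(|i - j|),
                       (r_p)_i = gamma(i),   i,j = 1..p.
Substitute the sample gammas (Toeplitz matrix and right-hand side of size 1):
  Gamma_p = [[4.119]]
  r_p     = [0.7002]
With p = 1 this is the single equation gamma(0) phi_1 = gamma(1):
  phi_hat_1 = gamma(1) / gamma(0) = 0.7002 / 4.119 = 0.1700.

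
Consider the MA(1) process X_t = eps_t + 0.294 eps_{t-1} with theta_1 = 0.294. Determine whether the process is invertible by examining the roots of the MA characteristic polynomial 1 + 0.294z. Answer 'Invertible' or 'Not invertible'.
\text{Invertible}

The MA(q) characteristic polynomial is P(z) = 1 + 0.294z.
Invertibility requires all roots to lie outside the unit circle, i.e. |z| > 1 for every root.
This is linear in z: 1 + (0.294) z = 0  =>  z = -1/(0.294) = -3.401361,  |z| = 3.401361.
Moduli of all roots: 3.4014.
All moduli strictly greater than 1? Yes.
Verdict: Invertible.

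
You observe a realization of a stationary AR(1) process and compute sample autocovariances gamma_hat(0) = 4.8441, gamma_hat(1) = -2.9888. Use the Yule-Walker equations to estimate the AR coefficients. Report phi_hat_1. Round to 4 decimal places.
\hat\phi_{1} = -0.6170

The Yule-Walker equations for an AR(p) process read, in matrix form,
  Gamma_p phi = r_p,   with   (Gamma_p)_{ij} = gamma(|i - j|),
                       (r_p)_i = gamma(i),   i,j = 1..p.
Substitute the sample gammas (Toeplitz matrix and right-hand side of size 1):
  Gamma_p = [[4.8441]]
  r_p     = [-2.9888]
With p = 1 this is the single equation gamma(0) phi_1 = gamma(1):
  phi_hat_1 = gamma(1) / gamma(0) = -2.9888 / 4.8441 = -0.6170.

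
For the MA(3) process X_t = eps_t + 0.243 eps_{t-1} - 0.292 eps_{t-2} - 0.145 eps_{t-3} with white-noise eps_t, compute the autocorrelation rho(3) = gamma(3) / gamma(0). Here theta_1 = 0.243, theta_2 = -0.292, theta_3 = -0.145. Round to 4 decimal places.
\rho(3) = -0.1244

For an MA(q) process with theta_0 = 1, the autocovariance is
  gamma(k) = sigma^2 * sum_{i=0..q-k} theta_i * theta_{i+k},
and rho(k) = gamma(k) / gamma(0). Sigma^2 cancels.
  numerator   = (1)*(-0.145) = -0.145.
  denominator = (1)^2 + (0.243)^2 + (-0.292)^2 + (-0.145)^2 = 1.165338.
  rho(3) = -0.145 / 1.165338 = -0.1244.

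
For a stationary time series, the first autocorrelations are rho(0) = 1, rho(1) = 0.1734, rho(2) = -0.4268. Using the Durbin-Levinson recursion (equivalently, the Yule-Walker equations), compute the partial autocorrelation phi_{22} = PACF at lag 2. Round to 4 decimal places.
\phi_{22} = -0.4710

The PACF at lag k is phi_{kk}, the last component of the solution
to the Yule-Walker system G_k phi = r_k where
  (G_k)_{ij} = rho(|i - j|), (r_k)_i = rho(i), i,j = 1..k.
Equivalently, Durbin-Levinson gives phi_{kk} iteratively:
  phi_{11} = rho(1)
  phi_{kk} = [rho(k) - sum_{j=1..k-1} phi_{k-1,j} rho(k-j)]
            / [1 - sum_{j=1..k-1} phi_{k-1,j} rho(j)],
  phi_{k,j} = phi_{k-1,j} - phi_{kk} phi_{k-1,k-j},  j = 1..k-1.
Step k = 1:
  phi_11 = rho(1) = 0.1734.
Step k = 2:
  phi_22 = [rho(2) - phi_11 rho(1)] / [1 - phi_11 rho(1)] = [-0.4268 - (0.1734)(0.1734)] / [1 - (0.1734)(0.1734)]
         = -0.45686756 / 0.96993244 = -0.471.
Therefore phi_{22} = -0.4710.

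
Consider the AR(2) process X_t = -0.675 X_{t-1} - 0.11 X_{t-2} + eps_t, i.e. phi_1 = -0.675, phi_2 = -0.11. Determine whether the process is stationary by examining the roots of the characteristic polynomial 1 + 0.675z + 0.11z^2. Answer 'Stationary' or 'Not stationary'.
\text{Stationary}

The AR(p) characteristic polynomial is P(z) = 1 + 0.675z + 0.11z^2.
Stationarity requires all roots to lie outside the unit circle, i.e. |z| > 1 for every root.
Set 1 + (0.675) z + (0.11) z^2 = 0, i.e. a z^2 + b z + c = 0 with a = 0.11, b = 0.675, c = 1.
Discriminant D = b^2 - 4ac = (0.675)^2 - 4*(0.11)*1 = 0.455625 - (0.44) = 0.015625.
D >= 0, so the roots are real: z = (-b +/- sqrt(D)) / (2a) = (-0.675 +/- 0.125) / (0.22).
  z_1 = (-0.675 + 0.125) / (0.22) = -2.5,   |z_1| = 2.5.
  z_2 = (-0.675 - 0.125) / (0.22) = -3.6364,   |z_2| = 3.6364.
Moduli of all roots: 2.5000, 3.6364.
All moduli strictly greater than 1? Yes.
Verdict: Stationary.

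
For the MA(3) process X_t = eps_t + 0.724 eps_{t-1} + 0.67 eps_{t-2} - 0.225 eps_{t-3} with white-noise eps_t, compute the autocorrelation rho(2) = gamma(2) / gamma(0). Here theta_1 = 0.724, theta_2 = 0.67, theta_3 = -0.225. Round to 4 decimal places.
\rho(2) = 0.2506

For an MA(q) process with theta_0 = 1, the autocovariance is
  gamma(k) = sigma^2 * sum_{i=0..q-k} theta_i * theta_{i+k},
and rho(k) = gamma(k) / gamma(0). Sigma^2 cancels.
  numerator   = (1)*(0.67) + (0.724)*(-0.225) = 0.5071.
  denominator = (1)^2 + (0.724)^2 + (0.67)^2 + (-0.225)^2 = 2.023701.
  rho(2) = 0.5071 / 2.023701 = 0.2506.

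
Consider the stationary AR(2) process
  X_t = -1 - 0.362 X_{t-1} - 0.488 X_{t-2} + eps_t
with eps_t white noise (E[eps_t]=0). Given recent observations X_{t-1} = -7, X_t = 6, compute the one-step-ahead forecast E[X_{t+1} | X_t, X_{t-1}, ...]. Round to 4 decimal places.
E[X_{t+1} \mid \mathcal F_t] = 0.2440

For an AR(p) model X_t = c + sum_i phi_i X_{t-i} + eps_t, the
one-step-ahead conditional mean is
  E[X_{t+1} | X_t, ...] = c + sum_i phi_i X_{t+1-i}.
Substitute known values:
  E[X_{t+1} | ...] = -1 + (-0.362) * (6) + (-0.488) * (-7)
                   = 0.2440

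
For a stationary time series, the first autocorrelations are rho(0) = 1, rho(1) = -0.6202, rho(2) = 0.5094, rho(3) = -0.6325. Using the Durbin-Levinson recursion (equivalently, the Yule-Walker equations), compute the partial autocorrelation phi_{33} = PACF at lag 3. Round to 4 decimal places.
\phi_{33} = -0.4320

The PACF at lag k is phi_{kk}, the last component of the solution
to the Yule-Walker system G_k phi = r_k where
  (G_k)_{ij} = rho(|i - j|), (r_k)_i = rho(i), i,j = 1..k.
Equivalently, Durbin-Levinson gives phi_{kk} iteratively:
  phi_{11} = rho(1)
  phi_{kk} = [rho(k) - sum_{j=1..k-1} phi_{k-1,j} rho(k-j)]
            / [1 - sum_{j=1..k-1} phi_{k-1,j} rho(j)],
  phi_{k,j} = phi_{k-1,j} - phi_{kk} phi_{k-1,k-j},  j = 1..k-1.
Step k = 1:
  phi_11 = rho(1) = -0.6202.
Step k = 2:
  phi_22 = [rho(2) - phi_11 rho(1)] / [1 - phi_11 rho(1)] = [0.5094 - (-0.6202)(-0.6202)] / [1 - (-0.6202)(-0.6202)]
         = 0.12475196 / 0.61535196 = 0.202733.
  Update: phi_21 = phi_11 - phi_22 phi_11 = -0.6202 - (0.202733)(-0.6202) = -0.494465.
Step k = 3:
  phi_33 = [rho(3) - phi_21 rho(2) - phi_22 rho(1)] / [1 - phi_21 rho(1) - phi_22 rho(2)]
    numerator   = -0.6325 - (-0.494465)(0.5094) - (0.202733)(-0.6202) = -0.25488462
    denominator = 1 - (-0.494465)(-0.6202) - (0.202733)(0.5094) = 0.59006066
  phi_33 = -0.25488462 / 0.59006066 = -0.432.
Therefore phi_{33} = -0.4320.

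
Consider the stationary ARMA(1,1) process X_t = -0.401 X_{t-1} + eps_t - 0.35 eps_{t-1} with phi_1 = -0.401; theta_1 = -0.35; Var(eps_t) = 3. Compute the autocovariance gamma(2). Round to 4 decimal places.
\gamma(2) = 1.2277

Multiply the model equation by X_{t-k} and take expectations. With theta_0 = psi_0 = 1 and psi_j the MA(infinity) weights, this gives
  gamma(k) - sum_i phi_i gamma(k-i) = c_k,
  c_k = sigma^2 * sum_{j=k..q} theta_j psi_{j-k}   (c_k = 0 for k > q),
using gamma(-m) = gamma(m).
psi-weights needed (psi_j = theta_j + sum_i phi_i psi_{j-i}):
  psi_1 = theta_1 + phi_1 = -0.35 + (-0.401) = -0.751
Right-hand sides:
  c_0 = sigma^2 (1 + theta_1 psi_1) = 3 * (1 + (-0.35)(-0.751)) = 3 * 1.26285 = 3.78855
  c_1 = sigma^2 theta_1 = 3 * (-0.35) = -1.05
  c_2 = 0
Equations for k = 0 and k = 1 (AR order 1):
  gamma(0) = phi_1 gamma(1) + c_0
  gamma(1) = phi_1 gamma(0) + c_1
Substituting the second into the first: gamma(0) (1 - phi_1^2) = c_0 + phi_1 c_1, so
  gamma(0) = (c_0 + phi_1 c_1) / (1 - phi_1^2) = (3.78855 + (-0.401)(-1.05)) / (1 - (-0.401)^2) = 4.2096 / 0.839199 = 5.016212.
  gamma(1) = phi_1 gamma(0) + c_1 = (-0.401)(5.016212) + (-1.05) = -3.061501.
For k = 2 (> q): gamma(2) = phi_1 gamma(1) = (-0.401)(-3.061501) = 1.227662.
Therefore gamma(2) = 1.2277 (to 4 decimal places).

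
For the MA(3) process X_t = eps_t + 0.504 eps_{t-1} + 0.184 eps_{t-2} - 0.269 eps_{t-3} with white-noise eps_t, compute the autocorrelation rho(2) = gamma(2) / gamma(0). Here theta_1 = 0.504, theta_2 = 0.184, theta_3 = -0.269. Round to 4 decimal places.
\rho(2) = 0.0356

For an MA(q) process with theta_0 = 1, the autocovariance is
  gamma(k) = sigma^2 * sum_{i=0..q-k} theta_i * theta_{i+k},
and rho(k) = gamma(k) / gamma(0). Sigma^2 cancels.
  numerator   = (1)*(0.184) + (0.504)*(-0.269) = 0.048424.
  denominator = (1)^2 + (0.504)^2 + (0.184)^2 + (-0.269)^2 = 1.360233.
  rho(2) = 0.048424 / 1.360233 = 0.0356.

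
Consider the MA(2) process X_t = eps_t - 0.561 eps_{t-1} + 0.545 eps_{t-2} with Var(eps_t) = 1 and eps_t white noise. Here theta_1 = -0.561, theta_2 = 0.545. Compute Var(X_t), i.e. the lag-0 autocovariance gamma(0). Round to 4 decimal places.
\gamma(0) = 1.6117

For an MA(q) process X_t = eps_t + sum_i theta_i eps_{t-i} with
Var(eps_t) = sigma^2, the variance is
  gamma(0) = sigma^2 * (1 + sum_i theta_i^2).
  sum_i theta_i^2 = (-0.561)^2 + (0.545)^2 = 0.314721 + 0.297025 = 0.611746.
  gamma(0) = 1 * (1 + 0.611746) = 1 * 1.611746 = 1.611746, which rounds to 1.6117.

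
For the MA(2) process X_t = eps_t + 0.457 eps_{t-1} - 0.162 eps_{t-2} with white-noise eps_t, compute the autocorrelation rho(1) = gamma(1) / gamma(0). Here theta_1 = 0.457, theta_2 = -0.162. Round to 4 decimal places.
\rho(1) = 0.3101

For an MA(q) process with theta_0 = 1, the autocovariance is
  gamma(k) = sigma^2 * sum_{i=0..q-k} theta_i * theta_{i+k},
and rho(k) = gamma(k) / gamma(0). Sigma^2 cancels.
  numerator   = (1)*(0.457) + (0.457)*(-0.162) = 0.382966.
  denominator = (1)^2 + (0.457)^2 + (-0.162)^2 = 1.235093.
  rho(1) = 0.382966 / 1.235093 = 0.3101.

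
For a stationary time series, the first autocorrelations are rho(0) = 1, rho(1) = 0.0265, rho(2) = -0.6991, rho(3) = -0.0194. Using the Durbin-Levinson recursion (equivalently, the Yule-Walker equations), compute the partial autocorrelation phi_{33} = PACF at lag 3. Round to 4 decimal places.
\phi_{33} = 0.0602

The PACF at lag k is phi_{kk}, the last component of the solution
to the Yule-Walker system G_k phi = r_k where
  (G_k)_{ij} = rho(|i - j|), (r_k)_i = rho(i), i,j = 1..k.
Equivalently, Durbin-Levinson gives phi_{kk} iteratively:
  phi_{11} = rho(1)
  phi_{kk} = [rho(k) - sum_{j=1..k-1} phi_{k-1,j} rho(k-j)]
            / [1 - sum_{j=1..k-1} phi_{k-1,j} rho(j)],
  phi_{k,j} = phi_{k-1,j} - phi_{kk} phi_{k-1,k-j},  j = 1..k-1.
Step k = 1:
  phi_11 = rho(1) = 0.0265.
Step k = 2:
  phi_22 = [rho(2) - phi_11 rho(1)] / [1 - phi_11 rho(1)] = [-0.6991 - (0.0265)(0.0265)] / [1 - (0.0265)(0.0265)]
         = -0.69980225 / 0.99929775 = -0.700294.
  Update: phi_21 = phi_11 - phi_22 phi_11 = 0.0265 - (-0.700294)(0.0265) = 0.045058.
Step k = 3:
  phi_33 = [rho(3) - phi_21 rho(2) - phi_22 rho(1)] / [1 - phi_21 rho(1) - phi_22 rho(2)]
    numerator   = -0.0194 - (0.045058)(-0.6991) - (-0.700294)(0.0265) = 0.03065769
    denominator = 1 - (0.045058)(0.0265) - (-0.700294)(-0.6991) = 0.50923041
  phi_33 = 0.03065769 / 0.50923041 = 0.0602.
Therefore phi_{33} = 0.0602.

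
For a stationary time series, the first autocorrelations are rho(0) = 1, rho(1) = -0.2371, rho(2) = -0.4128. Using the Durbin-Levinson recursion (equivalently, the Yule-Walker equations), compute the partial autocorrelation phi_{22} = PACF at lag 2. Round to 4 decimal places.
\phi_{22} = -0.4970

The PACF at lag k is phi_{kk}, the last component of the solution
to the Yule-Walker system G_k phi = r_k where
  (G_k)_{ij} = rho(|i - j|), (r_k)_i = rho(i), i,j = 1..k.
Equivalently, Durbin-Levinson gives phi_{kk} iteratively:
  phi_{11} = rho(1)
  phi_{kk} = [rho(k) - sum_{j=1..k-1} phi_{k-1,j} rho(k-j)]
            / [1 - sum_{j=1..k-1} phi_{k-1,j} rho(j)],
  phi_{k,j} = phi_{k-1,j} - phi_{kk} phi_{k-1,k-j},  j = 1..k-1.
Step k = 1:
  phi_11 = rho(1) = -0.2371.
Step k = 2:
  phi_22 = [rho(2) - phi_11 rho(1)] / [1 - phi_11 rho(1)] = [-0.4128 - (-0.2371)(-0.2371)] / [1 - (-0.2371)(-0.2371)]
         = -0.46901641 / 0.94378359 = -0.497.
Therefore phi_{22} = -0.4970.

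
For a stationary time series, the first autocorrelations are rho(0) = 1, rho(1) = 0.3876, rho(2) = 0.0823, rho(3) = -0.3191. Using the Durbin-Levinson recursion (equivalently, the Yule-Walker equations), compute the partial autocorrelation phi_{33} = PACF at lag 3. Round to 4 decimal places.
\phi_{33} = -0.3820

The PACF at lag k is phi_{kk}, the last component of the solution
to the Yule-Walker system G_k phi = r_k where
  (G_k)_{ij} = rho(|i - j|), (r_k)_i = rho(i), i,j = 1..k.
Equivalently, Durbin-Levinson gives phi_{kk} iteratively:
  phi_{11} = rho(1)
  phi_{kk} = [rho(k) - sum_{j=1..k-1} phi_{k-1,j} rho(k-j)]
            / [1 - sum_{j=1..k-1} phi_{k-1,j} rho(j)],
  phi_{k,j} = phi_{k-1,j} - phi_{kk} phi_{k-1,k-j},  j = 1..k-1.
Step k = 1:
  phi_11 = rho(1) = 0.3876.
Step k = 2:
  phi_22 = [rho(2) - phi_11 rho(1)] / [1 - phi_11 rho(1)] = [0.0823 - (0.3876)(0.3876)] / [1 - (0.3876)(0.3876)]
         = -0.06793376 / 0.84976624 = -0.079944.
  Update: phi_21 = phi_11 - phi_22 phi_11 = 0.3876 - (-0.079944)(0.3876) = 0.418586.
Step k = 3:
  phi_33 = [rho(3) - phi_21 rho(2) - phi_22 rho(1)] / [1 - phi_21 rho(1) - phi_22 rho(2)]
    numerator   = -0.3191 - (0.418586)(0.0823) - (-0.079944)(0.3876) = -0.32256334
    denominator = 1 - (0.418586)(0.3876) - (-0.079944)(0.0823) = 0.84433534
  phi_33 = -0.32256334 / 0.84433534 = -0.382.
Therefore phi_{33} = -0.3820.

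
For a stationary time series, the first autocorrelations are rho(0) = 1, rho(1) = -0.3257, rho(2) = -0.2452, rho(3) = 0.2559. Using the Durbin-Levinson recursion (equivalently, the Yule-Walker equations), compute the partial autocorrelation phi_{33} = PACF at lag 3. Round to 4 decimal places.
\phi_{33} = 0.0220

The PACF at lag k is phi_{kk}, the last component of the solution
to the Yule-Walker system G_k phi = r_k where
  (G_k)_{ij} = rho(|i - j|), (r_k)_i = rho(i), i,j = 1..k.
Equivalently, Durbin-Levinson gives phi_{kk} iteratively:
  phi_{11} = rho(1)
  phi_{kk} = [rho(k) - sum_{j=1..k-1} phi_{k-1,j} rho(k-j)]
            / [1 - sum_{j=1..k-1} phi_{k-1,j} rho(j)],
  phi_{k,j} = phi_{k-1,j} - phi_{kk} phi_{k-1,k-j},  j = 1..k-1.
Step k = 1:
  phi_11 = rho(1) = -0.3257.
Step k = 2:
  phi_22 = [rho(2) - phi_11 rho(1)] / [1 - phi_11 rho(1)] = [-0.2452 - (-0.3257)(-0.3257)] / [1 - (-0.3257)(-0.3257)]
         = -0.35128049 / 0.89391951 = -0.392967.
  Update: phi_21 = phi_11 - phi_22 phi_11 = -0.3257 - (-0.392967)(-0.3257) = -0.453689.
Step k = 3:
  phi_33 = [rho(3) - phi_21 rho(2) - phi_22 rho(1)] / [1 - phi_21 rho(1) - phi_22 rho(2)]
    numerator   = 0.2559 - (-0.453689)(-0.2452) - (-0.392967)(-0.3257) = 0.01666619
    denominator = 1 - (-0.453689)(-0.3257) - (-0.392967)(-0.2452) = 0.75587802
  phi_33 = 0.01666619 / 0.75587802 = 0.022.
Therefore phi_{33} = 0.0220.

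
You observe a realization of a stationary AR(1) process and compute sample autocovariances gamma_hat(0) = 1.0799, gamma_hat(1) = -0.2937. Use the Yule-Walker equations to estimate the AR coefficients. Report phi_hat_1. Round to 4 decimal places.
\hat\phi_{1} = -0.2720

The Yule-Walker equations for an AR(p) process read, in matrix form,
  Gamma_p phi = r_p,   with   (Gamma_p)_{ij} = gamma(|i - j|),
                       (r_p)_i = gamma(i),   i,j = 1..p.
Substitute the sample gammas (Toeplitz matrix and right-hand side of size 1):
  Gamma_p = [[1.0799]]
  r_p     = [-0.2937]
With p = 1 this is the single equation gamma(0) phi_1 = gamma(1):
  phi_hat_1 = gamma(1) / gamma(0) = -0.2937 / 1.0799 = -0.2720.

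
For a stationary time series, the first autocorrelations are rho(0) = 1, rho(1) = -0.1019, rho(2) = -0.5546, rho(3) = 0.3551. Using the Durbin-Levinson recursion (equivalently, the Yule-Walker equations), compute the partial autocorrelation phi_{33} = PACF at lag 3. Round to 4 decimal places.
\phi_{33} = 0.3120

The PACF at lag k is phi_{kk}, the last component of the solution
to the Yule-Walker system G_k phi = r_k where
  (G_k)_{ij} = rho(|i - j|), (r_k)_i = rho(i), i,j = 1..k.
Equivalently, Durbin-Levinson gives phi_{kk} iteratively:
  phi_{11} = rho(1)
  phi_{kk} = [rho(k) - sum_{j=1..k-1} phi_{k-1,j} rho(k-j)]
            / [1 - sum_{j=1..k-1} phi_{k-1,j} rho(j)],
  phi_{k,j} = phi_{k-1,j} - phi_{kk} phi_{k-1,k-j},  j = 1..k-1.
Step k = 1:
  phi_11 = rho(1) = -0.1019.
Step k = 2:
  phi_22 = [rho(2) - phi_11 rho(1)] / [1 - phi_11 rho(1)] = [-0.5546 - (-0.1019)(-0.1019)] / [1 - (-0.1019)(-0.1019)]
         = -0.56498361 / 0.98961639 = -0.570912.
  Update: phi_21 = phi_11 - phi_22 phi_11 = -0.1019 - (-0.570912)(-0.1019) = -0.160076.
Step k = 3:
  phi_33 = [rho(3) - phi_21 rho(2) - phi_22 rho(1)] / [1 - phi_21 rho(1) - phi_22 rho(2)]
    numerator   = 0.3551 - (-0.160076)(-0.5546) - (-0.570912)(-0.1019) = 0.208146
    denominator = 1 - (-0.160076)(-0.1019) - (-0.570912)(-0.5546) = 0.66706062
  phi_33 = 0.208146 / 0.66706062 = 0.312.
Therefore phi_{33} = 0.3120.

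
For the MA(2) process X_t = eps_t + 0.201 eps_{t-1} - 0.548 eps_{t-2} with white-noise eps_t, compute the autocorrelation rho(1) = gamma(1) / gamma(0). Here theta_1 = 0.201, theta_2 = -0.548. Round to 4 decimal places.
\rho(1) = 0.0678

For an MA(q) process with theta_0 = 1, the autocovariance is
  gamma(k) = sigma^2 * sum_{i=0..q-k} theta_i * theta_{i+k},
and rho(k) = gamma(k) / gamma(0). Sigma^2 cancels.
  numerator   = (1)*(0.201) + (0.201)*(-0.548) = 0.090852.
  denominator = (1)^2 + (0.201)^2 + (-0.548)^2 = 1.340705.
  rho(1) = 0.090852 / 1.340705 = 0.0678.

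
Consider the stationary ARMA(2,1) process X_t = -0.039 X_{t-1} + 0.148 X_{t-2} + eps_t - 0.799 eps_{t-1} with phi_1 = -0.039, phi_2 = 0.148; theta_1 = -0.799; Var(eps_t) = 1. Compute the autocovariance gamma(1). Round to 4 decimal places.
\gamma(1) = -1.0181

Multiply the model equation by X_{t-k} and take expectations. With theta_0 = psi_0 = 1 and psi_j the MA(infinity) weights, this gives
  gamma(k) - sum_i phi_i gamma(k-i) = c_k,
  c_k = sigma^2 * sum_{j=k..q} theta_j psi_{j-k}   (c_k = 0 for k > q),
using gamma(-m) = gamma(m).
psi-weights needed (psi_j = theta_j + sum_i phi_i psi_{j-i}):
  psi_1 = theta_1 + phi_1 = -0.799 + (-0.039) = -0.838
Right-hand sides:
  c_0 = sigma^2 (1 + theta_1 psi_1) = 1 * (1 + (-0.799)(-0.838)) = 1 * 1.669562 = 1.669562
  c_1 = sigma^2 theta_1 = 1 * (-0.799) = -0.799
  c_2 = 0
Equations for k = 0, 1, 2 (AR order 2, c_2 = 0):
  (E0) gamma(0) = phi_1 gamma(1) + phi_2 gamma(2) + c_0
  (E1) gamma(1) = phi_1 gamma(0) + phi_2 gamma(1) + c_1
  (E2) gamma(2) = phi_1 gamma(1) + phi_2 gamma(0)
From (E1): gamma(1) = A gamma(0) + B with
  A = phi_1 / (1 - phi_2) = -0.039 / 0.852 = -0.045775,   B = c_1 / (1 - phi_2) = -0.799 / 0.852 = -0.937793.
Insert (E2) into (E0): gamma(0) (1 - phi_2^2) = phi_1 (1 + phi_2) gamma(1) + c_0.
  phi_1 (1 + phi_2) = (-0.039)(1.148) = -0.044772,   1 - phi_2^2 = 0.978096.
Replace gamma(1) by A gamma(0) + B and collect gamma(0):
  gamma(0) [0.978096 - (-0.044772)(-0.045775)] = (-0.044772)(-0.937793) + 1.669562
  gamma(0) * 0.976047 = 1.711549
  gamma(0) = 1.711549 / 0.976047 = 1.753552.
  gamma(1) = A gamma(0) + B = (-0.045775)(1.753552) + (-0.937793) = -1.018062.
Therefore gamma(1) = -1.0181 (to 4 decimal places).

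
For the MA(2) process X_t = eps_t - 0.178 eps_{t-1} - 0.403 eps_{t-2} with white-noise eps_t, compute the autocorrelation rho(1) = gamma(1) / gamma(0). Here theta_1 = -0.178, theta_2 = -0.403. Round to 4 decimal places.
\rho(1) = -0.0890

For an MA(q) process with theta_0 = 1, the autocovariance is
  gamma(k) = sigma^2 * sum_{i=0..q-k} theta_i * theta_{i+k},
and rho(k) = gamma(k) / gamma(0). Sigma^2 cancels.
  numerator   = (1)*(-0.178) + (-0.178)*(-0.403) = -0.106266.
  denominator = (1)^2 + (-0.178)^2 + (-0.403)^2 = 1.194093.
  rho(1) = -0.106266 / 1.194093 = -0.0890.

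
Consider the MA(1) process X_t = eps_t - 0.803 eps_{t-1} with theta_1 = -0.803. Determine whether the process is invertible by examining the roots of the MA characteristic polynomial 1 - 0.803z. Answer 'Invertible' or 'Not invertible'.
\text{Invertible}

The MA(q) characteristic polynomial is P(z) = 1 - 0.803z.
Invertibility requires all roots to lie outside the unit circle, i.e. |z| > 1 for every root.
This is linear in z: 1 + (-0.803) z = 0  =>  z = -1/(-0.803) = 1.24533,  |z| = 1.24533.
Moduli of all roots: 1.2453.
All moduli strictly greater than 1? Yes.
Verdict: Invertible.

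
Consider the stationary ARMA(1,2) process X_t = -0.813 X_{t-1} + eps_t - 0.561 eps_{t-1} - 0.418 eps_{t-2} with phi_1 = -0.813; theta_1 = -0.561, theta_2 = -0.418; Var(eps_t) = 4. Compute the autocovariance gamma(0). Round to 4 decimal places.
\gamma(0) = 17.3172

Multiply the model equation by X_{t-k} and take expectations. With theta_0 = psi_0 = 1 and psi_j the MA(infinity) weights, this gives
  gamma(k) - sum_i phi_i gamma(k-i) = c_k,
  c_k = sigma^2 * sum_{j=k..q} theta_j psi_{j-k}   (c_k = 0 for k > q),
using gamma(-m) = gamma(m).
psi-weights needed (psi_j = theta_j + sum_i phi_i psi_{j-i}):
  psi_1 = theta_1 + phi_1 = -0.561 + (-0.813) = -1.374
  psi_2 = theta_2 + phi_1 psi_1 = -0.418 + (-0.813)(-1.374) = 0.699062
Right-hand sides:
  c_0 = sigma^2 (1 + theta_1 psi_1 + theta_2 psi_2) = 4 * (1 + (-0.561)(-1.374) + (-0.418)(0.699062)) = 4 * 1.478606 = 5.914424
  c_1 = sigma^2 (theta_1 + theta_2 psi_1) = 4 * (-0.561 + (-0.418)(-1.374)) = 0.053328
  c_2 = sigma^2 theta_2 = 4 * (-0.418) = -1.672
Equations for k = 0 and k = 1 (AR order 1):
  gamma(0) = phi_1 gamma(1) + c_0
  gamma(1) = phi_1 gamma(0) + c_1
Substituting the second into the first: gamma(0) (1 - phi_1^2) = c_0 + phi_1 c_1, so
  gamma(0) = (c_0 + phi_1 c_1) / (1 - phi_1^2) = (5.914424 + (-0.813)(0.053328)) / (1 - (-0.813)^2) = 5.871069 / 0.339031 = 17.317203.
Therefore gamma(0) = 17.3172 (to 4 decimal places).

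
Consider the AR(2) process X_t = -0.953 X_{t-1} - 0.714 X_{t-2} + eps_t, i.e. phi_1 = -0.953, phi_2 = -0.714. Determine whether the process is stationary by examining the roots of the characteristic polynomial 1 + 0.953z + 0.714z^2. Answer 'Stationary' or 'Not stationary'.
\text{Stationary}

The AR(p) characteristic polynomial is P(z) = 1 + 0.953z + 0.714z^2.
Stationarity requires all roots to lie outside the unit circle, i.e. |z| > 1 for every root.
Set 1 + (0.953) z + (0.714) z^2 = 0, i.e. a z^2 + b z + c = 0 with a = 0.714, b = 0.953, c = 1.
Discriminant D = b^2 - 4ac = (0.953)^2 - 4*(0.714)*1 = 0.908209 - (2.856) = -1.947791.
D < 0, so the roots are the complex-conjugate pair z = (-b +/- i sqrt(-D)) / (2a) = -0.6674 +/- 0.9773i.
For a conjugate pair |z|^2 = z * conj(z) = (product of roots) = c/a = 1/(0.714) = 1.40056, so |z| = sqrt(1.40056) = 1.1835 for both roots.
Moduli of all roots: 1.1835, 1.1835.
All moduli strictly greater than 1? Yes.
Verdict: Stationary.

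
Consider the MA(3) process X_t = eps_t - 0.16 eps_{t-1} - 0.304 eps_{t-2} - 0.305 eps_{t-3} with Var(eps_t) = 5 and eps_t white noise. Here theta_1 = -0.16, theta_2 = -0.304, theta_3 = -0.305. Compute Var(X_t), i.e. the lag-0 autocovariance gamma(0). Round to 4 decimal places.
\gamma(0) = 6.0552

For an MA(q) process X_t = eps_t + sum_i theta_i eps_{t-i} with
Var(eps_t) = sigma^2, the variance is
  gamma(0) = sigma^2 * (1 + sum_i theta_i^2).
  sum_i theta_i^2 = (-0.16)^2 + (-0.304)^2 + (-0.305)^2 = 0.0256 + 0.092416 + 0.093025 = 0.211041.
  gamma(0) = 5 * (1 + 0.211041) = 5 * 1.211041 = 6.055205, which rounds to 6.0552.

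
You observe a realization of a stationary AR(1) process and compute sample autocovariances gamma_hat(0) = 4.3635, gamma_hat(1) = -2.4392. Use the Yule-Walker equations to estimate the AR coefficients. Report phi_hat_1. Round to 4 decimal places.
\hat\phi_{1} = -0.5590

The Yule-Walker equations for an AR(p) process read, in matrix form,
  Gamma_p phi = r_p,   with   (Gamma_p)_{ij} = gamma(|i - j|),
                       (r_p)_i = gamma(i),   i,j = 1..p.
Substitute the sample gammas (Toeplitz matrix and right-hand side of size 1):
  Gamma_p = [[4.3635]]
  r_p     = [-2.4392]
With p = 1 this is the single equation gamma(0) phi_1 = gamma(1):
  phi_hat_1 = gamma(1) / gamma(0) = -2.4392 / 4.3635 = -0.5590.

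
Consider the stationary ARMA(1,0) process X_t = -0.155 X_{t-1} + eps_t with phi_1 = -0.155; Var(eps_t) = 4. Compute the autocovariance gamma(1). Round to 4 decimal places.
\gamma(1) = -0.6353

Multiply the model equation by X_{t-k} and take expectations. With theta_0 = psi_0 = 1 and psi_j the MA(infinity) weights, this gives
  gamma(k) - sum_i phi_i gamma(k-i) = c_k,
  c_k = sigma^2 * sum_{j=k..q} theta_j psi_{j-k}   (c_k = 0 for k > q),
using gamma(-m) = gamma(m).
Pure AR (q = 0): c_0 = sigma^2 = 4, c_k = 0 for k >= 1.
Equations for k = 0 and k = 1 (AR order 1):
  gamma(0) = phi_1 gamma(1) + c_0
  gamma(1) = phi_1 gamma(0) + c_1
Substituting the second into the first: gamma(0) (1 - phi_1^2) = c_0 + phi_1 c_1, so
  gamma(0) = c_0 / (1 - phi_1^2) = 4 / (1 - (-0.155)^2) = 4 / 0.975975 = 4.098466.
  gamma(1) = phi_1 gamma(0) = (-0.155)(4.098466) = -0.635262.
Therefore gamma(1) = -0.6353 (to 4 decimal places).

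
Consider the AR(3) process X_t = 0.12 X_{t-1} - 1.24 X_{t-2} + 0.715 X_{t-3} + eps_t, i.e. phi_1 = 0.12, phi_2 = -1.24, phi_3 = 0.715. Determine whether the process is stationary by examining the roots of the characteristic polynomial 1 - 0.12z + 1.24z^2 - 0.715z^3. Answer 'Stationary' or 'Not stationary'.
\text{Not stationary}

The AR(p) characteristic polynomial is P(z) = 1 - 0.12z + 1.24z^2 - 0.715z^3.
Stationarity requires all roots to lie outside the unit circle, i.e. |z| > 1 for every root.
Degree 3: look for a simple real root z0 first, then factor out (1 - z/z0) and solve the remaining quadratic.
Testing z0 = 2: P(2) = 1 + (-0.12)(2) + (1.24)(2)^2 + (-0.715)(2)^3
  = 1 + (-0.24) + (4.96) + (-5.72) = 0.  So z_0 = 2 is a root, |z_0| = 2.
Divide out the factor (1 - 0.5 z) = (1 - z/z0) (since 1/z0 = 0.5):
  P(z) = (1 - 0.5 z)(1 + (0.38) z + (1.43) z^2)
  [check: z-coef 0.38 - (0.5) = -0.12; z^2-coef 1.43 - (0.5)(0.38) = 1.24; z^3-coef -(0.5)(1.43) = -0.715.]
Remaining roots from the quadratic factor 1 + (0.38) z + (1.43) z^2:
  Set 1 + (0.38) z + (1.43) z^2 = 0, i.e. a z^2 + b z + c = 0 with a = 1.43, b = 0.38, c = 1.
  Discriminant D = b^2 - 4ac = (0.38)^2 - 4*(1.43)*1 = 0.1444 - (5.72) = -5.5756.
  D < 0, so the roots are the complex-conjugate pair z = (-b +/- i sqrt(-D)) / (2a) = -0.1329 +/- 0.8256i.
  For a conjugate pair |z|^2 = z * conj(z) = (product of roots) = c/a = 1/(1.43) = 0.699301, so |z| = sqrt(0.699301) = 0.8362 for both roots.
Moduli of all roots: 2.0000, 0.8362, 0.8362.
All moduli strictly greater than 1? No.
Verdict: Not stationary.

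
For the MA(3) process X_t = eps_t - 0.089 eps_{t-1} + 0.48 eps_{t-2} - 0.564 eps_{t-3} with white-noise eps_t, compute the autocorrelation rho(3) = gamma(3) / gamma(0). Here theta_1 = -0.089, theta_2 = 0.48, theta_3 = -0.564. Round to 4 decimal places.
\rho(3) = -0.3624

For an MA(q) process with theta_0 = 1, the autocovariance is
  gamma(k) = sigma^2 * sum_{i=0..q-k} theta_i * theta_{i+k},
and rho(k) = gamma(k) / gamma(0). Sigma^2 cancels.
  numerator   = (1)*(-0.564) = -0.564.
  denominator = (1)^2 + (-0.089)^2 + (0.48)^2 + (-0.564)^2 = 1.556417.
  rho(3) = -0.564 / 1.556417 = -0.3624.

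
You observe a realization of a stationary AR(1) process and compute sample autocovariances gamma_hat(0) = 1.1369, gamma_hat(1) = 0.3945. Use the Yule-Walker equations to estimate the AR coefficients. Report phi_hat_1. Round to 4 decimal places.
\hat\phi_{1} = 0.3470

The Yule-Walker equations for an AR(p) process read, in matrix form,
  Gamma_p phi = r_p,   with   (Gamma_p)_{ij} = gamma(|i - j|),
                       (r_p)_i = gamma(i),   i,j = 1..p.
Substitute the sample gammas (Toeplitz matrix and right-hand side of size 1):
  Gamma_p = [[1.1369]]
  r_p     = [0.3945]
With p = 1 this is the single equation gamma(0) phi_1 = gamma(1):
  phi_hat_1 = gamma(1) / gamma(0) = 0.3945 / 1.1369 = 0.3470.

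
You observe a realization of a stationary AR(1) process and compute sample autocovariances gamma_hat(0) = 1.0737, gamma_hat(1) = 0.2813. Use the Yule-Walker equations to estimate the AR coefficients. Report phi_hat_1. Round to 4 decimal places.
\hat\phi_{1} = 0.2620

The Yule-Walker equations for an AR(p) process read, in matrix form,
  Gamma_p phi = r_p,   with   (Gamma_p)_{ij} = gamma(|i - j|),
                       (r_p)_i = gamma(i),   i,j = 1..p.
Substitute the sample gammas (Toeplitz matrix and right-hand side of size 1):
  Gamma_p = [[1.0737]]
  r_p     = [0.2813]
With p = 1 this is the single equation gamma(0) phi_1 = gamma(1):
  phi_hat_1 = gamma(1) / gamma(0) = 0.2813 / 1.0737 = 0.2620.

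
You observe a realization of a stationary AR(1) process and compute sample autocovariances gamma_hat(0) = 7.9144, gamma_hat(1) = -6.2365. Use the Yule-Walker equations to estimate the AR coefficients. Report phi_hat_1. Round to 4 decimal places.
\hat\phi_{1} = -0.7880

The Yule-Walker equations for an AR(p) process read, in matrix form,
  Gamma_p phi = r_p,   with   (Gamma_p)_{ij} = gamma(|i - j|),
                       (r_p)_i = gamma(i),   i,j = 1..p.
Substitute the sample gammas (Toeplitz matrix and right-hand side of size 1):
  Gamma_p = [[7.9144]]
  r_p     = [-6.2365]
With p = 1 this is the single equation gamma(0) phi_1 = gamma(1):
  phi_hat_1 = gamma(1) / gamma(0) = -6.2365 / 7.9144 = -0.7880.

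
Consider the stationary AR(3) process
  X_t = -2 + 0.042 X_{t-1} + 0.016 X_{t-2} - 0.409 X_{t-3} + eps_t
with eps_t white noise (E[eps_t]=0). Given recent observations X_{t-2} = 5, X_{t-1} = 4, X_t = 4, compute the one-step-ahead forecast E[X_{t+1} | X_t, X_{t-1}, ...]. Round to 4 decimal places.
E[X_{t+1} \mid \mathcal F_t] = -3.8130

For an AR(p) model X_t = c + sum_i phi_i X_{t-i} + eps_t, the
one-step-ahead conditional mean is
  E[X_{t+1} | X_t, ...] = c + sum_i phi_i X_{t+1-i}.
Substitute known values:
  E[X_{t+1} | ...] = -2 + (0.042) * (4) + (0.016) * (4) + (-0.409) * (5)
                   = -3.8130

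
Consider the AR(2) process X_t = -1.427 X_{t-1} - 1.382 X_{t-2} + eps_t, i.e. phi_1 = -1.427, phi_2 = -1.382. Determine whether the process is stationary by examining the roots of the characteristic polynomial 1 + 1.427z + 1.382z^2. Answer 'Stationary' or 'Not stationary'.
\text{Not stationary}

The AR(p) characteristic polynomial is P(z) = 1 + 1.427z + 1.382z^2.
Stationarity requires all roots to lie outside the unit circle, i.e. |z| > 1 for every root.
Set 1 + (1.427) z + (1.382) z^2 = 0, i.e. a z^2 + b z + c = 0 with a = 1.382, b = 1.427, c = 1.
Discriminant D = b^2 - 4ac = (1.427)^2 - 4*(1.382)*1 = 2.036329 - (5.528) = -3.491671.
D < 0, so the roots are the complex-conjugate pair z = (-b +/- i sqrt(-D)) / (2a) = -0.5163 +/- 0.676i.
For a conjugate pair |z|^2 = z * conj(z) = (product of roots) = c/a = 1/(1.382) = 0.723589, so |z| = sqrt(0.723589) = 0.8506 for both roots.
Moduli of all roots: 0.8506, 0.8506.
All moduli strictly greater than 1? No.
Verdict: Not stationary.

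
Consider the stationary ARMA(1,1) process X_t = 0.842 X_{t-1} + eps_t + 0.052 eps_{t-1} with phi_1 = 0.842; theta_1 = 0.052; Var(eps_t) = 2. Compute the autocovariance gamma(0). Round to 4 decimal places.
\gamma(0) = 7.4924

Multiply the model equation by X_{t-k} and take expectations. With theta_0 = psi_0 = 1 and psi_j the MA(infinity) weights, this gives
  gamma(k) - sum_i phi_i gamma(k-i) = c_k,
  c_k = sigma^2 * sum_{j=k..q} theta_j psi_{j-k}   (c_k = 0 for k > q),
using gamma(-m) = gamma(m).
psi-weights needed (psi_j = theta_j + sum_i phi_i psi_{j-i}):
  psi_1 = theta_1 + phi_1 = 0.052 + (0.842) = 0.894
Right-hand sides:
  c_0 = sigma^2 (1 + theta_1 psi_1) = 2 * (1 + (0.052)(0.894)) = 2 * 1.046488 = 2.092976
  c_1 = sigma^2 theta_1 = 2 * (0.052) = 0.104
  c_2 = 0
Equations for k = 0 and k = 1 (AR order 1):
  gamma(0) = phi_1 gamma(1) + c_0
  gamma(1) = phi_1 gamma(0) + c_1
Substituting the second into the first: gamma(0) (1 - phi_1^2) = c_0 + phi_1 c_1, so
  gamma(0) = (c_0 + phi_1 c_1) / (1 - phi_1^2) = (2.092976 + (0.842)(0.104)) / (1 - (0.842)^2) = 2.180544 / 0.291036 = 7.492351.
Therefore gamma(0) = 7.4924 (to 4 decimal places).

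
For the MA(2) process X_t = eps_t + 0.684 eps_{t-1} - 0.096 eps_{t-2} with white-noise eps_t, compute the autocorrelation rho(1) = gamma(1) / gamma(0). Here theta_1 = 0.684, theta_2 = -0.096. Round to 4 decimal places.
\rho(1) = 0.4186

For an MA(q) process with theta_0 = 1, the autocovariance is
  gamma(k) = sigma^2 * sum_{i=0..q-k} theta_i * theta_{i+k},
and rho(k) = gamma(k) / gamma(0). Sigma^2 cancels.
  numerator   = (1)*(0.684) + (0.684)*(-0.096) = 0.618336.
  denominator = (1)^2 + (0.684)^2 + (-0.096)^2 = 1.477072.
  rho(1) = 0.618336 / 1.477072 = 0.4186.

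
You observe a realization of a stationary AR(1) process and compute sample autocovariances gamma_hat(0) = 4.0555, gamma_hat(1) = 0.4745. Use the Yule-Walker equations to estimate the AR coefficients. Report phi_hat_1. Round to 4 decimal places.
\hat\phi_{1} = 0.1170

The Yule-Walker equations for an AR(p) process read, in matrix form,
  Gamma_p phi = r_p,   with   (Gamma_p)_{ij} = gamma(|i - j|),
                       (r_p)_i = gamma(i),   i,j = 1..p.
Substitute the sample gammas (Toeplitz matrix and right-hand side of size 1):
  Gamma_p = [[4.0555]]
  r_p     = [0.4745]
With p = 1 this is the single equation gamma(0) phi_1 = gamma(1):
  phi_hat_1 = gamma(1) / gamma(0) = 0.4745 / 4.0555 = 0.1170.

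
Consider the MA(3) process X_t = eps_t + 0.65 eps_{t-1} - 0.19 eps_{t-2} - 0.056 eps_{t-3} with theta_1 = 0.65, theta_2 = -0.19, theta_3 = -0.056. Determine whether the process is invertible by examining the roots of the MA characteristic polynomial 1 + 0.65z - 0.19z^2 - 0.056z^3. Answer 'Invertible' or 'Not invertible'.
\text{Invertible}

The MA(q) characteristic polynomial is P(z) = 1 + 0.65z - 0.19z^2 - 0.056z^3.
Invertibility requires all roots to lie outside the unit circle, i.e. |z| > 1 for every root.
Degree 3: look for a simple real root z0 first, then factor out (1 - z/z0) and solve the remaining quadratic.
Testing z0 = -5: P(-5) = 1 + (0.65)(-5) + (-0.19)(-5)^2 + (-0.056)(-5)^3
  = 1 + (-3.25) + (-4.75) + (7) = 0.  So z_0 = -5 is a root, |z_0| = 5.
Divide out the factor (1 + 0.2 z) = (1 - z/z0) (since 1/z0 = -0.2):
  P(z) = (1 + 0.2 z)(1 + (0.45) z + (-0.28) z^2)
  [check: z-coef 0.45 - (-0.2) = 0.65; z^2-coef -0.28 - (-0.2)(0.45) = -0.19; z^3-coef -(-0.2)(-0.28) = -0.056.]
Remaining roots from the quadratic factor 1 + (0.45) z + (-0.28) z^2:
  Set 1 + (0.45) z + (-0.28) z^2 = 0, i.e. a z^2 + b z + c = 0 with a = -0.28, b = 0.45, c = 1.
  Discriminant D = b^2 - 4ac = (0.45)^2 - 4*(-0.28)*1 = 0.2025 - (-1.12) = 1.3225.
  D >= 0, so the roots are real: z = (-b +/- sqrt(D)) / (2a) = (-0.45 +/- 1.15) / (-0.56).
    z_1 = (-0.45 + 1.15) / (-0.56) = -1.25,   |z_1| = 1.25.
    z_2 = (-0.45 - 1.15) / (-0.56) = 2.8571,   |z_2| = 2.8571.
Moduli of all roots: 5.0000, 1.2500, 2.8571.
All moduli strictly greater than 1? Yes.
Verdict: Invertible.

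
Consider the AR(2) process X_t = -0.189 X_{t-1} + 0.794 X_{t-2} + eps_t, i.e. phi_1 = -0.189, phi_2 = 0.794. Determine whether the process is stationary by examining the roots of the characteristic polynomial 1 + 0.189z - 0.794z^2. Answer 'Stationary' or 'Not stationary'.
\text{Stationary}

The AR(p) characteristic polynomial is P(z) = 1 + 0.189z - 0.794z^2.
Stationarity requires all roots to lie outside the unit circle, i.e. |z| > 1 for every root.
Set 1 + (0.189) z + (-0.794) z^2 = 0, i.e. a z^2 + b z + c = 0 with a = -0.794, b = 0.189, c = 1.
Discriminant D = b^2 - 4ac = (0.189)^2 - 4*(-0.794)*1 = 0.035721 - (-3.176) = 3.211721.
D >= 0, so the roots are real: z = (-b +/- sqrt(D)) / (2a) = (-0.189 +/- 1.792128) / (-1.588).
  z_1 = (-0.189 + 1.792128) / (-1.588) = -1.0095,   |z_1| = 1.0095.
  z_2 = (-0.189 - 1.792128) / (-1.588) = 1.2476,   |z_2| = 1.2476.
Moduli of all roots: 1.0095, 1.2476.
All moduli strictly greater than 1? Yes.
Verdict: Stationary.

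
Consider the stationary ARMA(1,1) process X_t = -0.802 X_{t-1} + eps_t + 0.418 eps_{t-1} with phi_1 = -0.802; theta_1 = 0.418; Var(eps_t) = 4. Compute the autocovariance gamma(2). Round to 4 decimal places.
\gamma(2) = 2.2952

Multiply the model equation by X_{t-k} and take expectations. With theta_0 = psi_0 = 1 and psi_j the MA(infinity) weights, this gives
  gamma(k) - sum_i phi_i gamma(k-i) = c_k,
  c_k = sigma^2 * sum_{j=k..q} theta_j psi_{j-k}   (c_k = 0 for k > q),
using gamma(-m) = gamma(m).
psi-weights needed (psi_j = theta_j + sum_i phi_i psi_{j-i}):
  psi_1 = theta_1 + phi_1 = 0.418 + (-0.802) = -0.384
Right-hand sides:
  c_0 = sigma^2 (1 + theta_1 psi_1) = 4 * (1 + (0.418)(-0.384)) = 4 * 0.839488 = 3.357952
  c_1 = sigma^2 theta_1 = 4 * (0.418) = 1.672
  c_2 = 0
Equations for k = 0 and k = 1 (AR order 1):
  gamma(0) = phi_1 gamma(1) + c_0
  gamma(1) = phi_1 gamma(0) + c_1
Substituting the second into the first: gamma(0) (1 - phi_1^2) = c_0 + phi_1 c_1, so
  gamma(0) = (c_0 + phi_1 c_1) / (1 - phi_1^2) = (3.357952 + (-0.802)(1.672)) / (1 - (-0.802)^2) = 2.017008 / 0.356796 = 5.653113.
  gamma(1) = phi_1 gamma(0) + c_1 = (-0.802)(5.653113) + (1.672) = -2.861796.
For k = 2 (> q): gamma(2) = phi_1 gamma(1) = (-0.802)(-2.861796) = 2.295161.
Therefore gamma(2) = 2.2952 (to 4 decimal places).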